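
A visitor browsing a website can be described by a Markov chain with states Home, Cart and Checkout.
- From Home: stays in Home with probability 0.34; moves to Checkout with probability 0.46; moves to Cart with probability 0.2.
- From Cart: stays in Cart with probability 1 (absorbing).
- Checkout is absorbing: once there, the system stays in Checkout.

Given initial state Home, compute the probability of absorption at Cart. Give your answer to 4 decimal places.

0.3030

Let h(s) be the probability of absorption at Cart starting from transient state s. Then h(Cart) = 1 and h(Checkout) = 0. By first-step analysis:
h(Home) = 0.34·h(Home) + 0.2·1 + 0.46·0
Solving: h(Home) = 0.3030.
Starting from Home, the probability is 0.3030.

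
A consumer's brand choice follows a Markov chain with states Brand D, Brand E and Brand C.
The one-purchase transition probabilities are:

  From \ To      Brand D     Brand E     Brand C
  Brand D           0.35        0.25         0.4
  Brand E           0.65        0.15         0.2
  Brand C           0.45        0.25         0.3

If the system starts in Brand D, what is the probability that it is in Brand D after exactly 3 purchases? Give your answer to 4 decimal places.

Propagate the distribution vector 3 purchases from Brand D.
After 0 purchases: (1.0000, 0.0000, 0.0000)
After 1 purchase: (0.3500, 0.2500, 0.4000)
After 2 purchases: (0.4650, 0.2250, 0.3100)
After 3 purchases: (0.4485, 0.2275, 0.3240)
P(in Brand D after 3 purchases) = 0.4485

0.4485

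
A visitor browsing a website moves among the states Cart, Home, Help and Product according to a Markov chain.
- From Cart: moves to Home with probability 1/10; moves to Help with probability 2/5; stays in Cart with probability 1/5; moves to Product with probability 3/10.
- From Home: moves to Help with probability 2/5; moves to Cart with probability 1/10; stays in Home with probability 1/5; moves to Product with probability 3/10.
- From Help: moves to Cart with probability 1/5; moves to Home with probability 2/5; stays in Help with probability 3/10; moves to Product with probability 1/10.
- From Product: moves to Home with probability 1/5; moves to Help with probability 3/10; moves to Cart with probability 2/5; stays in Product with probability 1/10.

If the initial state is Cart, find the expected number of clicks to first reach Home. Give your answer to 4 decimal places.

4.4828

Let t(s) be the expected number of clicks to first reach Home from state s, with t(Home) = 0. Conditioning on the first click:
t(Cart) = 1 + 0.2·t(Cart) + 0.4·t(Help) + 0.3·t(Product)
t(Help) = 1 + 0.2·t(Cart) + 0.3·t(Help) + 0.1·t(Product)
t(Product) = 1 + 0.4·t(Cart) + 0.3·t(Help) + 0.1·t(Product)
Solving: t(Cart) = 4.4828, t(Help) = 3.3103, t(Product) = 4.2069.
Expected clicks from Cart to Home: 4.4828.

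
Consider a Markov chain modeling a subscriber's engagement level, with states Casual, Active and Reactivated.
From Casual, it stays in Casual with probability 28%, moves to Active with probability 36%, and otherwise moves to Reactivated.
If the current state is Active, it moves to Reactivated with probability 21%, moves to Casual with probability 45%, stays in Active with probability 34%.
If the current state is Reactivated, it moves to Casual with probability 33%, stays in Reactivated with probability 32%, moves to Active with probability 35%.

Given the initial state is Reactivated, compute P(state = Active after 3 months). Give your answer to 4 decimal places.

0.3501

Propagate the distribution vector 3 months from Reactivated.
After 0 months: (0.0000, 0.0000, 1.0000)
After 1 month: (0.3300, 0.3500, 0.3200)
After 2 months: (0.3555, 0.3498, 0.2947)
After 3 months: (0.3542, 0.3501, 0.2957)
P(in Active after 3 months) = 0.3501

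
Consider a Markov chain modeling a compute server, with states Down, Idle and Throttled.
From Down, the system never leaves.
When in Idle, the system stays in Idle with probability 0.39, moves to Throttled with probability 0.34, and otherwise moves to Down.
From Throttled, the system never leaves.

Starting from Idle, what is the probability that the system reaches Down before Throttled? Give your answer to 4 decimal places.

0.4426

Let h(s) be the probability of absorption at Down starting from transient state s. Then h(Down) = 1 and h(Throttled) = 0. By first-step analysis:
h(Idle) = 0.27·1 + 0.39·h(Idle) + 0.34·0
Solving: h(Idle) = 0.4426.
Starting from Idle, the probability is 0.4426.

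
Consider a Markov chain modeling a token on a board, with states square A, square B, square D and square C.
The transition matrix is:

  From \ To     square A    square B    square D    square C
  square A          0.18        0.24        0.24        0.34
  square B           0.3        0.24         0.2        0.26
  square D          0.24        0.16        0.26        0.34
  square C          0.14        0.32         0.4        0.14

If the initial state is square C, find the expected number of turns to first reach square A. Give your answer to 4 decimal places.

Let t(s) be the expected number of turns to first reach square A from state s, with t(square A) = 0. Conditioning on the first turn:
t(square B) = 1 + 0.24·t(square B) + 0.2·t(square D) + 0.26·t(square C)
t(square D) = 1 + 0.16·t(square B) + 0.26·t(square D) + 0.34·t(square C)
t(square C) = 1 + 0.32·t(square B) + 0.4·t(square D) + 0.14·t(square C)
Solving: t(square B) = 4.1010, t(square D) = 4.4174, t(square C) = 4.7434.
Expected turns from square C to square A: 4.7434.

4.7434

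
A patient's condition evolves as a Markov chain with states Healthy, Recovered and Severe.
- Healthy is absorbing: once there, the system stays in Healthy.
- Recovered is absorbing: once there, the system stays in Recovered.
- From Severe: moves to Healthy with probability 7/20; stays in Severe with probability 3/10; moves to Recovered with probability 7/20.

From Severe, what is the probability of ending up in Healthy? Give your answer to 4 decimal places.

0.5000

Let h(s) be the probability of absorption at Healthy starting from transient state s. Then h(Healthy) = 1 and h(Recovered) = 0. By first-step analysis:
h(Severe) = 0.35·1 + 0.35·0 + 0.3·h(Severe)
Solving: h(Severe) = 0.5000.
Starting from Severe, the probability is 0.5000.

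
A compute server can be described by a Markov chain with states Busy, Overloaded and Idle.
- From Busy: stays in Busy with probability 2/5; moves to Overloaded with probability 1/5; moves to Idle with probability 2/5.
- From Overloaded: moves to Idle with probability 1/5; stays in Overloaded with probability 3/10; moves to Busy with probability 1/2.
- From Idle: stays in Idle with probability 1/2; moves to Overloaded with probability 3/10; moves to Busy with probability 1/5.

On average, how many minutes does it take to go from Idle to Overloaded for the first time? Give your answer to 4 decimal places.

Let t(s) be the expected number of minutes to first reach Overloaded from state s, with t(Overloaded) = 0. Conditioning on the first minute:
t(Busy) = 1 + 0.4·t(Busy) + 0.4·t(Idle)
t(Idle) = 1 + 0.2·t(Busy) + 0.5·t(Idle)
Solving: t(Busy) = 4.0909, t(Idle) = 3.6364.
Expected minutes from Idle to Overloaded: 3.6364.

3.6364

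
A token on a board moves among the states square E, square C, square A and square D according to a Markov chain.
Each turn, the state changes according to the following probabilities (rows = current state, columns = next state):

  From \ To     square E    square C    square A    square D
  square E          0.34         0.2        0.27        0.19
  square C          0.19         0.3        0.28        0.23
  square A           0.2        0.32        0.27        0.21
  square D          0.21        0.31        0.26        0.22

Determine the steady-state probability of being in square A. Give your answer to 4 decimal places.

Let the stationary distribution be π with π = πP and π_1 + π_2 + π_3 + π_4 = 1.
π_1 = 0.34·π_1 + 0.19·π_2 + 0.2·π_3 + 0.21·π_4
π_2 = 0.2·π_1 + 0.3·π_2 + 0.32·π_3 + 0.31·π_4
π_3 = 0.27·π_1 + 0.28·π_2 + 0.27·π_3 + 0.26·π_4
Solving with the normalization constraint gives π = (0.2317, 0.2844, 0.2707, 0.2132).
So the stationary probability of square A is 0.2707.

0.2707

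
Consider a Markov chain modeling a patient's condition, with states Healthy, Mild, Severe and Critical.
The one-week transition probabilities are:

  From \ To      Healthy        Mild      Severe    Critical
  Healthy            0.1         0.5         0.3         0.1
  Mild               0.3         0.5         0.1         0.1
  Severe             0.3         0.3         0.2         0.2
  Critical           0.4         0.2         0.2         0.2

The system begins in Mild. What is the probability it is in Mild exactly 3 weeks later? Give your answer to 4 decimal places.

0.4280

Propagate the distribution vector 3 weeks from Mild.
After 0 weeks: (0.0000, 1.0000, 0.0000, 0.0000)
After 1 week: (0.3000, 0.5000, 0.1000, 0.1000)
After 2 weeks: (0.2500, 0.4500, 0.1800, 0.1200)
After 3 weeks: (0.2620, 0.4280, 0.1800, 0.1300)
P(in Mild after 3 weeks) = 0.4280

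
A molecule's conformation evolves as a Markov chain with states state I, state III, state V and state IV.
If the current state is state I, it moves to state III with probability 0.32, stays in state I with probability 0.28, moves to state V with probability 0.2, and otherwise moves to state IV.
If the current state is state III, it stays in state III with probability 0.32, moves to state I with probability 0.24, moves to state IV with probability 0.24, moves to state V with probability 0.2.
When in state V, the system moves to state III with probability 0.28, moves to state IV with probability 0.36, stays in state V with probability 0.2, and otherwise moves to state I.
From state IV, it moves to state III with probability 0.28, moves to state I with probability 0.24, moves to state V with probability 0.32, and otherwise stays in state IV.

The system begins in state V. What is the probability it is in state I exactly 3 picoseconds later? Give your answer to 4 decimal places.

Propagate the distribution vector 3 picoseconds from state V.
After 0 picoseconds: (0.0000, 0.0000, 1.0000, 0.0000)
After 1 picosecond: (0.1600, 0.2800, 0.2000, 0.3600)
After 2 picoseconds: (0.2304, 0.2976, 0.2432, 0.2288)
After 3 picoseconds: (0.2298, 0.3011, 0.2275, 0.2417)
P(in state I after 3 picoseconds) = 0.2298

0.2298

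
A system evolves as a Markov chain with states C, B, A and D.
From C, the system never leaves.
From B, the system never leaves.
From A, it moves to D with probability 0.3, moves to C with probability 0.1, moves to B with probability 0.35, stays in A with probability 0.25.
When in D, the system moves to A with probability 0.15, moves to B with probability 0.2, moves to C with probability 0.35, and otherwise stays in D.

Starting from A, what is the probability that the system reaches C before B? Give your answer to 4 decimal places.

Let h(s) be the probability of absorption at C starting from transient state s. Then h(C) = 1 and h(B) = 0. By first-step analysis:
h(A) = 0.1·1 + 0.35·0 + 0.25·h(A) + 0.3·h(D)
h(D) = 0.35·1 + 0.2·0 + 0.15·h(A) + 0.3·h(D)
Solving: h(A) = 0.3646, h(D) = 0.5781.
Starting from A, the probability is 0.3646.

0.3646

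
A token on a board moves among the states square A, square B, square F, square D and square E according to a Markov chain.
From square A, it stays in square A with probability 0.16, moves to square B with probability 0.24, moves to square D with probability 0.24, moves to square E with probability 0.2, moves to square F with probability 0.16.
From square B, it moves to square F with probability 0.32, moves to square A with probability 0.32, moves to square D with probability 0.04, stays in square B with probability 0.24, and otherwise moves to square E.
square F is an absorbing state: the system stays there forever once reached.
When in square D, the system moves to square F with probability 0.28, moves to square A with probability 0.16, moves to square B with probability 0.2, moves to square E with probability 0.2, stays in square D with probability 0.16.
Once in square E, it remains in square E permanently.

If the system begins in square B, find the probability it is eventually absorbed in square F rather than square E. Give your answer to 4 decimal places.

Let h(s) be the probability of absorption at square F starting from transient state s. Then h(square F) = 1 and h(square E) = 0. By first-step analysis:
h(square A) = 0.16·h(square A) + 0.24·h(square B) + 0.16·1 + 0.24·h(square D) + 0.2·0
h(square B) = 0.32·h(square A) + 0.24·h(square B) + 0.32·1 + 0.04·h(square D) + 0.08·0
h(square D) = 0.16·h(square A) + 0.2·h(square B) + 0.28·1 + 0.16·h(square D) + 0.2·0
Solving: h(square A) = 0.5597, h(square B) = 0.6885, h(square D) = 0.6039.
Starting from square B, the probability is 0.6885.

0.6885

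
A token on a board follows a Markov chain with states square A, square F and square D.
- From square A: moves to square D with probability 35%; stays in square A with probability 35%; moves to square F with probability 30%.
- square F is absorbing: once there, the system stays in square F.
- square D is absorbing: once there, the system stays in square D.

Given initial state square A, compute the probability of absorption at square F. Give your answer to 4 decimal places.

0.4615

Let h(s) be the probability of absorption at square F starting from transient state s. Then h(square F) = 1 and h(square D) = 0. By first-step analysis:
h(square A) = 0.35·h(square A) + 0.3·1 + 0.35·0
Solving: h(square A) = 0.4615.
Starting from square A, the probability is 0.4615.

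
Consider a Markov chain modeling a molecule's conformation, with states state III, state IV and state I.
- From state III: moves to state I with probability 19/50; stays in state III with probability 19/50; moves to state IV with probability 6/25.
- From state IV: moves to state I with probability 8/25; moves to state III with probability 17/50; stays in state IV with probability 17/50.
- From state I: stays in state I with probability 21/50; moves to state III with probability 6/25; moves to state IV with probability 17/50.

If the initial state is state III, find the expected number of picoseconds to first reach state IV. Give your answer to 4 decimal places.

3.5768

Let t(s) be the expected number of picoseconds to first reach state IV from state s, with t(state IV) = 0. Conditioning on the first picosecond:
t(state III) = 1 + 0.38·t(state III) + 0.38·t(state I)
t(state I) = 1 + 0.24·t(state III) + 0.42·t(state I)
Solving: t(state III) = 3.5768, t(state I) = 3.2042.
Expected picoseconds from state III to state IV: 3.5768.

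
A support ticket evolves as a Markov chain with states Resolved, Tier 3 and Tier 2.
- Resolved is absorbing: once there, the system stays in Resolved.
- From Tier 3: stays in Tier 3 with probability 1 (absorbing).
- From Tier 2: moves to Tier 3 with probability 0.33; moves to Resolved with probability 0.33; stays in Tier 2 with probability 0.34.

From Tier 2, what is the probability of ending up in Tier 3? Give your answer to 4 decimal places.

0.5000

Let h(s) be the probability of absorption at Tier 3 starting from transient state s. Then h(Tier 3) = 1 and h(Resolved) = 0. By first-step analysis:
h(Tier 2) = 0.33·0 + 0.33·1 + 0.34·h(Tier 2)
Solving: h(Tier 2) = 0.5000.
Starting from Tier 2, the probability is 0.5000.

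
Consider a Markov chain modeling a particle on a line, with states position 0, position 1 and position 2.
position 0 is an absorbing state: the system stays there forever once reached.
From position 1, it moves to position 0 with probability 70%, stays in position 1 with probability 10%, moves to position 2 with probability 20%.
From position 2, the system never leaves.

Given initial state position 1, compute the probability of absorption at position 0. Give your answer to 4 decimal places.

Let h(s) be the probability of absorption at position 0 starting from transient state s. Then h(position 0) = 1 and h(position 2) = 0. By first-step analysis:
h(position 1) = 0.7·1 + 0.1·h(position 1) + 0.2·0
Solving: h(position 1) = 0.7778.
Starting from position 1, the probability is 0.7778.

0.7778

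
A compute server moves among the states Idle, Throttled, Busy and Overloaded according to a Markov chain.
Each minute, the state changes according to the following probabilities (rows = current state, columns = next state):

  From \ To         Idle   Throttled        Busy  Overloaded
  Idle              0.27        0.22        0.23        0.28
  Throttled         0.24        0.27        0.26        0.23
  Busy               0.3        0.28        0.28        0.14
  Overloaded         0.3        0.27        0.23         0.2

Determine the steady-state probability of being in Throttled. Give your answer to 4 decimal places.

0.2587

Let the stationary distribution be π with π = πP and π_1 + π_2 + π_3 + π_4 = 1.
π_1 = 0.27·π_1 + 0.24·π_2 + 0.3·π_3 + 0.3·π_4
π_2 = 0.22·π_1 + 0.27·π_2 + 0.28·π_3 + 0.27·π_4
π_3 = 0.23·π_1 + 0.26·π_2 + 0.28·π_3 + 0.23·π_4
Solving with the normalization constraint gives π = (0.2762, 0.2587, 0.2503, 0.2148).
So the stationary probability of Throttled is 0.2587.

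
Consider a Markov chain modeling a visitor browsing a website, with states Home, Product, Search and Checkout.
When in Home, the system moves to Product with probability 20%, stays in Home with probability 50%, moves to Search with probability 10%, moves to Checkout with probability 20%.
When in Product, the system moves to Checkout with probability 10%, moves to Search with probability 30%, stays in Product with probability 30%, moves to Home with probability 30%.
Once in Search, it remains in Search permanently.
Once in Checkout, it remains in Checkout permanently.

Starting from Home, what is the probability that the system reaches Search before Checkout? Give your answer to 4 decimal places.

Let h(s) be the probability of absorption at Search starting from transient state s. Then h(Search) = 1 and h(Checkout) = 0. By first-step analysis:
h(Home) = 0.5·h(Home) + 0.2·h(Product) + 0.1·1 + 0.2·0
h(Product) = 0.3·h(Home) + 0.3·h(Product) + 0.3·1 + 0.1·0
Solving: h(Home) = 0.4483, h(Product) = 0.6207.
Starting from Home, the probability is 0.4483.

0.4483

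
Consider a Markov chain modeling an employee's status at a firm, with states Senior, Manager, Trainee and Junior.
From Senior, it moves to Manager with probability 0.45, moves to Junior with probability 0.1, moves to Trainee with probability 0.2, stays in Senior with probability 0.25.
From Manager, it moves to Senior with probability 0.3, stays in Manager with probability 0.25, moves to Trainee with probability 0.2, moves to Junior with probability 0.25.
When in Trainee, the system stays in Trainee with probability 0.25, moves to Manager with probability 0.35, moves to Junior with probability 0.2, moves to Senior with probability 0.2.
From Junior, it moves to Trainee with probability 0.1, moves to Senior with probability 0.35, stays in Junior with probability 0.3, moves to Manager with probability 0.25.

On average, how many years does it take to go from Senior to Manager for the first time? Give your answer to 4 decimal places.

Let t(s) be the expected number of years to first reach Manager from state s, with t(Manager) = 0. Conditioning on the first year:
t(Senior) = 1 + 0.25·t(Senior) + 0.2·t(Trainee) + 0.1·t(Junior)
t(Trainee) = 1 + 0.2·t(Senior) + 0.25·t(Trainee) + 0.2·t(Junior)
t(Junior) = 1 + 0.35·t(Senior) + 0.1·t(Trainee) + 0.3·t(Junior)
Solving: t(Senior) = 2.4959, t(Trainee) = 2.8201, t(Junior) = 3.0794.
Expected years from Senior to Manager: 2.4959.

2.4959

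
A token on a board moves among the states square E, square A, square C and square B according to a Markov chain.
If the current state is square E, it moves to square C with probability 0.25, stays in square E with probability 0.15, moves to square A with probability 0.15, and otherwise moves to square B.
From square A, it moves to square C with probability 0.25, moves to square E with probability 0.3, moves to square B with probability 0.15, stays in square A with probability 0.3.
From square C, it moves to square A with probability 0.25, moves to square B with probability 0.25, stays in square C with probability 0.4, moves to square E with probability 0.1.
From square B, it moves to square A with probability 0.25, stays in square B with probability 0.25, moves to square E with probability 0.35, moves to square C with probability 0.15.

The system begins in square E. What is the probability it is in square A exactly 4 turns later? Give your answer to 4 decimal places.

Propagate the distribution vector 4 turns from square E.
After 0 turns: (1.0000, 0.0000, 0.0000, 0.0000)
After 1 turn: (0.1500, 0.1500, 0.2500, 0.4500)
After 2 turns: (0.2500, 0.2425, 0.2425, 0.2650)
After 3 turns: (0.2273, 0.2371, 0.2599, 0.2758)
After 4 turns: (0.2277, 0.2391, 0.2614, 0.2717)
P(in square A after 4 turns) = 0.2391

0.2391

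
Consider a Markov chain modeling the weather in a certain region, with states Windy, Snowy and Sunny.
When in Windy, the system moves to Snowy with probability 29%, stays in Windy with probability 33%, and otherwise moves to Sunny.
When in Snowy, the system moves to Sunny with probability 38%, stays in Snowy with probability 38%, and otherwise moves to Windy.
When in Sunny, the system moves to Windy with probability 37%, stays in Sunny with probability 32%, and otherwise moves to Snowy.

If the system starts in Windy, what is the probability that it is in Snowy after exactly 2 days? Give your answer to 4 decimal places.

0.3237

Sum over the intermediate state after 1 day:
P = P(Windy→Windy)·P(Windy→Snowy) + P(Windy→Snowy)·P(Snowy→Snowy) + P(Windy→Sunny)·P(Sunny→Snowy)
  = 0.33×0.29 + 0.29×0.38 + 0.38×0.31
  = 0.0957 + 0.1102 + 0.1178 = 0.3237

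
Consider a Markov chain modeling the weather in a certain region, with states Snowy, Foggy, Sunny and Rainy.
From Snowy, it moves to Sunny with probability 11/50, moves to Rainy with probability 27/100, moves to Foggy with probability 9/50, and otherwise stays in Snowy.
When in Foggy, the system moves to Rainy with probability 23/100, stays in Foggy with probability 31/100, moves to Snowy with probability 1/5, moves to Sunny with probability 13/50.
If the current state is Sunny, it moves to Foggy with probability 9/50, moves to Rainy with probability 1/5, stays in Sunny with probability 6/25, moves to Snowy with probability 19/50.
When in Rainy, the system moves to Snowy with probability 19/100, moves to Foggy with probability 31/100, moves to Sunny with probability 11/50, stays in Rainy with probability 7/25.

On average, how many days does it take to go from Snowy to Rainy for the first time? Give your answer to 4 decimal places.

4.0747

Let t(s) be the expected number of days to first reach Rainy from state s, with t(Rainy) = 0. Conditioning on the first day:
t(Snowy) = 1 + 0.33·t(Snowy) + 0.18·t(Foggy) + 0.22·t(Sunny)
t(Foggy) = 1 + 0.2·t(Snowy) + 0.31·t(Foggy) + 0.26·t(Sunny)
t(Sunny) = 1 + 0.38·t(Snowy) + 0.18·t(Foggy) + 0.24·t(Sunny)
Solving: t(Snowy) = 4.0747, t(Foggy) = 4.2754, t(Sunny) = 4.3657.
Expected days from Snowy to Rainy: 4.0747.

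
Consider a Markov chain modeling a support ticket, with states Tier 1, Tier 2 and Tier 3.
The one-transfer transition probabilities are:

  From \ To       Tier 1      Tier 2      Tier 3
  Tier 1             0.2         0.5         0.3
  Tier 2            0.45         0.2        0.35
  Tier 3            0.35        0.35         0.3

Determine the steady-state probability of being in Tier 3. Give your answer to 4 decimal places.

Let the stationary distribution be π with π = πP and π_1 + π_2 + π_3 = 1.
π_1 = 0.2·π_1 + 0.45·π_2 + 0.35·π_3
π_2 = 0.5·π_1 + 0.2·π_2 + 0.35·π_3
Solving with the normalization constraint gives π = (0.3346, 0.3480, 0.3174).
So the stationary probability of Tier 3 is 0.3174.

0.3174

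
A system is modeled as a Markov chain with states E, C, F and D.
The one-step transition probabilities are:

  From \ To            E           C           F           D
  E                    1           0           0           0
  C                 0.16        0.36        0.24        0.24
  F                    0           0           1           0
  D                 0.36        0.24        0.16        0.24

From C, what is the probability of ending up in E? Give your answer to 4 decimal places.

Let h(s) be the probability of absorption at E starting from transient state s. Then h(E) = 1 and h(F) = 0. By first-step analysis:
h(C) = 0.16·1 + 0.36·h(C) + 0.24·0 + 0.24·h(D)
h(D) = 0.36·1 + 0.24·h(C) + 0.16·0 + 0.24·h(D)
Solving: h(C) = 0.4851, h(D) = 0.6269.
Starting from C, the probability is 0.4851.

0.4851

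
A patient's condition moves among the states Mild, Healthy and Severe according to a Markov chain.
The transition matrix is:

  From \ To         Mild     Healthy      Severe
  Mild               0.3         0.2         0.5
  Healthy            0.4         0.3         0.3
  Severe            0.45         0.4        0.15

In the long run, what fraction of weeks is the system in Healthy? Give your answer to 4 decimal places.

0.2948

Let the stationary distribution be π with π = πP and π_1 + π_2 + π_3 = 1.
π_1 = 0.3·π_1 + 0.4·π_2 + 0.45·π_3
π_2 = 0.2·π_1 + 0.3·π_2 + 0.4·π_3
Solving with the normalization constraint gives π = (0.3785, 0.2948, 0.3267).
So the stationary probability of Healthy is 0.2948.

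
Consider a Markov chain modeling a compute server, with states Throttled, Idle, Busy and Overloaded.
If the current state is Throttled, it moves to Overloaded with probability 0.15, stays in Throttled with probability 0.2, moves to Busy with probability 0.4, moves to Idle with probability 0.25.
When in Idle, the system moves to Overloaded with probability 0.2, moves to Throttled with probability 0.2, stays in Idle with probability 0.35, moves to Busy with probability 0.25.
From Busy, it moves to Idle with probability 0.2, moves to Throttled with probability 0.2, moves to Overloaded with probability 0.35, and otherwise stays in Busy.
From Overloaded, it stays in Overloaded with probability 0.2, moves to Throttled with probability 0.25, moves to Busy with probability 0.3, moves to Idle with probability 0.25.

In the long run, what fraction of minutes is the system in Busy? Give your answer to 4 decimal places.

0.2934

Let the stationary distribution be π with π = πP and π_1 + π_2 + π_3 + π_4 = 1.
π_1 = 0.2·π_1 + 0.2·π_2 + 0.2·π_3 + 0.25·π_4
π_2 = 0.25·π_1 + 0.35·π_2 + 0.2·π_3 + 0.25·π_4
π_3 = 0.4·π_1 + 0.25·π_2 + 0.25·π_3 + 0.3·π_4
Solving with the normalization constraint gives π = (0.2117, 0.2615, 0.2934, 0.2334).
So the stationary probability of Busy is 0.2934.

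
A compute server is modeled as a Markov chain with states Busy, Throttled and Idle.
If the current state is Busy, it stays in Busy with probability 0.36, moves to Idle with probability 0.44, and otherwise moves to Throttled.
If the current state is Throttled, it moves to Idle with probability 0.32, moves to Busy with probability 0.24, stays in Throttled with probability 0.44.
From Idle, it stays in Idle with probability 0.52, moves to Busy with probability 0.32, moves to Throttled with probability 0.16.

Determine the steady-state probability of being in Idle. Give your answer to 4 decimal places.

0.4470

Let the stationary distribution be π with π = πP and π_1 + π_2 + π_3 = 1.
π_1 = 0.36·π_1 + 0.24·π_2 + 0.32·π_3
π_2 = 0.2·π_1 + 0.44·π_2 + 0.16·π_3
Solving with the normalization constraint gives π = (0.3134, 0.2396, 0.4470).
So the stationary probability of Idle is 0.4470.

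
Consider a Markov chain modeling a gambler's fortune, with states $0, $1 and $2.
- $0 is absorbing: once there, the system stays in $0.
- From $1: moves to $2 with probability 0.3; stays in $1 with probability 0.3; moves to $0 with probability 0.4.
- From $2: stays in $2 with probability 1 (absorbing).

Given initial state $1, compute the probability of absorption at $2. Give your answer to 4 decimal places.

0.4286

Let h(s) be the probability of absorption at $2 starting from transient state s. Then h($2) = 1 and h($0) = 0. By first-step analysis:
h($1) = 0.4·0 + 0.3·h($1) + 0.3·1
Solving: h($1) = 0.4286.
Starting from $1, the probability is 0.4286.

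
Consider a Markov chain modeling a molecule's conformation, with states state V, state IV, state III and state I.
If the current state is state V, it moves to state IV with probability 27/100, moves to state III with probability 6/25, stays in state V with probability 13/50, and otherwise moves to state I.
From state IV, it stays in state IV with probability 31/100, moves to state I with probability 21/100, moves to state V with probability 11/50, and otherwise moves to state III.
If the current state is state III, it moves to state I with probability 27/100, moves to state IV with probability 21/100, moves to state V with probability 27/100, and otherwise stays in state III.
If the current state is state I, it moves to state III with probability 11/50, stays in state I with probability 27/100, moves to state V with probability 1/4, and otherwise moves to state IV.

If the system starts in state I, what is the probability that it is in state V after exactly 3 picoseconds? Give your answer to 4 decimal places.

Propagate the distribution vector 3 picoseconds from state I.
After 0 picoseconds: (0.0000, 0.0000, 0.0000, 1.0000)
After 1 picosecond: (0.2500, 0.2600, 0.2200, 0.2700)
After 2 picoseconds: (0.2491, 0.2645, 0.2420, 0.2444)
After 3 picoseconds: (0.2494, 0.2636, 0.2428, 0.2442)
P(in state V after 3 picoseconds) = 0.2494

0.2494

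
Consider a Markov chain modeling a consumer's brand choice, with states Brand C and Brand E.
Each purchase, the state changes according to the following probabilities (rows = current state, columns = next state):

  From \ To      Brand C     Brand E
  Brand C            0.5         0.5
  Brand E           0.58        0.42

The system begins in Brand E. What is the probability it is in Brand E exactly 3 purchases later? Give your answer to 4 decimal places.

Propagate the distribution vector 3 purchases from Brand E.
After 0 purchases: (0.0000, 1.0000)
After 1 purchase: (0.5800, 0.4200)
After 2 purchases: (0.5336, 0.4664)
After 3 purchases: (0.5373, 0.4627)
P(in Brand E after 3 purchases) = 0.4627

0.4627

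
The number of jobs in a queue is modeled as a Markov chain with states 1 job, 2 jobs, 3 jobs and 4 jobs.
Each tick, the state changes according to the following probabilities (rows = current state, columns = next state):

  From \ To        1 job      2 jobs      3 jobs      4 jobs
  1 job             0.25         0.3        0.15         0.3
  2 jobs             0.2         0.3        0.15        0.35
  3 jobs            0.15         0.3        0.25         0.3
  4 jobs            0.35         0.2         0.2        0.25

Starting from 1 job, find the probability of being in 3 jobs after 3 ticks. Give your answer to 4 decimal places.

0.1830

Propagate the distribution vector 3 ticks from 1 job.
After 0 ticks: (1.0000, 0.0000, 0.0000, 0.0000)
After 1 tick: (0.2500, 0.3000, 0.1500, 0.3000)
After 2 ticks: (0.2500, 0.2700, 0.1800, 0.3000)
After 3 ticks: (0.2485, 0.2700, 0.1830, 0.2985)
P(in 3 jobs after 3 ticks) = 0.1830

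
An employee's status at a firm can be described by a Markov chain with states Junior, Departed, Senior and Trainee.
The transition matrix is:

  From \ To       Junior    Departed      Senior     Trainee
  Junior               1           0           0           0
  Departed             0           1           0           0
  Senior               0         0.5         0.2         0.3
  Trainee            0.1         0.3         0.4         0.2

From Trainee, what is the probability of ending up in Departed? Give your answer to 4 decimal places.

Let h(s) be the probability of absorption at Departed starting from transient state s. Then h(Departed) = 1 and h(Junior) = 0. By first-step analysis:
h(Senior) = 0.5·1 + 0.2·h(Senior) + 0.3·h(Trainee)
h(Trainee) = 0.1·0 + 0.3·1 + 0.4·h(Senior) + 0.2·h(Trainee)
Solving: h(Senior) = 0.9423, h(Trainee) = 0.8462.
Starting from Trainee, the probability is 0.8462.

0.8462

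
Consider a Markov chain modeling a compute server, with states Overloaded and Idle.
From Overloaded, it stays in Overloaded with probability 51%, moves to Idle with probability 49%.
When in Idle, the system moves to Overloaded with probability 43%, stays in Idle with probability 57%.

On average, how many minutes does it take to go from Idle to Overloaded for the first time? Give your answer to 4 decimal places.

2.3256

Let t(s) be the expected number of minutes to first reach Overloaded from state s, with t(Overloaded) = 0. Conditioning on the first minute:
t(Idle) = 1 + 0.57·t(Idle)
Solving: t(Idle) = 2.3256.
Expected minutes from Idle to Overloaded: 2.3256.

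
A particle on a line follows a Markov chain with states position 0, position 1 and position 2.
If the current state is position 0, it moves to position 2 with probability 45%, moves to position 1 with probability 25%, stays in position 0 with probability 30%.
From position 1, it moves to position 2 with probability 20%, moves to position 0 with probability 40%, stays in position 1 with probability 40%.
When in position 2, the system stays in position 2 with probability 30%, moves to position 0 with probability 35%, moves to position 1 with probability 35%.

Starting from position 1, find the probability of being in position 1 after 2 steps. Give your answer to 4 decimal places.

Sum over the intermediate state after 1 step:
P = P(position 1→position 0)·P(position 0→position 1) + P(position 1→position 1)·P(position 1→position 1) + P(position 1→position 2)·P(position 2→position 1)
  = 0.4×0.25 + 0.4×0.4 + 0.2×0.35
  = 0.1000 + 0.1600 + 0.0700 = 0.3300

0.3300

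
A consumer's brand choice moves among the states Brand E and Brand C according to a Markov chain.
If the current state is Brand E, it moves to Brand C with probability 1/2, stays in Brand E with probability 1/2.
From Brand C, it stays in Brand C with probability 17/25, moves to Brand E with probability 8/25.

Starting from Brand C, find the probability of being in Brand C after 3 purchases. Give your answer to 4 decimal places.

0.6120

Propagate the distribution vector 3 purchases from Brand C.
After 0 purchases: (0.0000, 1.0000)
After 1 purchase: (0.3200, 0.6800)
After 2 purchases: (0.3776, 0.6224)
After 3 purchases: (0.3880, 0.6120)
P(in Brand C after 3 purchases) = 0.6120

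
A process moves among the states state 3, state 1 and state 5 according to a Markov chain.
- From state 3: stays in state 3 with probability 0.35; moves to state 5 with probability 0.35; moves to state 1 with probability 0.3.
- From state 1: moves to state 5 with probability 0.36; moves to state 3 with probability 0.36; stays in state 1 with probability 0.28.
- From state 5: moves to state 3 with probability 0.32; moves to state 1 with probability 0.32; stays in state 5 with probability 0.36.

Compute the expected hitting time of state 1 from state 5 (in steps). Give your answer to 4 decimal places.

Let t(s) be the expected number of steps to first reach state 1 from state s, with t(state 1) = 0. Conditioning on the first step:
t(state 3) = 1 + 0.35·t(state 3) + 0.35·t(state 5)
t(state 5) = 1 + 0.32·t(state 3) + 0.36·t(state 5)
Solving: t(state 3) = 3.2566, t(state 5) = 3.1908.
Expected steps from state 5 to state 1: 3.1908.

3.1908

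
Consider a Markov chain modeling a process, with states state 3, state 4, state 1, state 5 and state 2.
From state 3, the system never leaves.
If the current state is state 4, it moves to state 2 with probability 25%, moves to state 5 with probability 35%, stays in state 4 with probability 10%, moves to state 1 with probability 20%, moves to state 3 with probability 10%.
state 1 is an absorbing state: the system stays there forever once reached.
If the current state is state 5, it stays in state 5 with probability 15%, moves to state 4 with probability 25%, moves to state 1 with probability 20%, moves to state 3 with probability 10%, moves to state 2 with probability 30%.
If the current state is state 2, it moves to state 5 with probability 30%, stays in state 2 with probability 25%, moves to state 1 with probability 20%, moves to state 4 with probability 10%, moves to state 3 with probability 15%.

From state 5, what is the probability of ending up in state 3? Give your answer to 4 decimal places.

Let h(s) be the probability of absorption at state 3 starting from transient state s. Then h(state 3) = 1 and h(state 1) = 0. By first-step analysis:
h(state 4) = 0.1·1 + 0.1·h(state 4) + 0.2·0 + 0.35·h(state 5) + 0.25·h(state 2)
h(state 5) = 0.1·1 + 0.25·h(state 4) + 0.2·0 + 0.15·h(state 5) + 0.3·h(state 2)
h(state 2) = 0.15·1 + 0.1·h(state 4) + 0.2·0 + 0.3·h(state 5) + 0.25·h(state 2)
Solving: h(state 4) = 0.3614, h(state 5) = 0.3628, h(state 2) = 0.3933.
Starting from state 5, the probability is 0.3628.

0.3628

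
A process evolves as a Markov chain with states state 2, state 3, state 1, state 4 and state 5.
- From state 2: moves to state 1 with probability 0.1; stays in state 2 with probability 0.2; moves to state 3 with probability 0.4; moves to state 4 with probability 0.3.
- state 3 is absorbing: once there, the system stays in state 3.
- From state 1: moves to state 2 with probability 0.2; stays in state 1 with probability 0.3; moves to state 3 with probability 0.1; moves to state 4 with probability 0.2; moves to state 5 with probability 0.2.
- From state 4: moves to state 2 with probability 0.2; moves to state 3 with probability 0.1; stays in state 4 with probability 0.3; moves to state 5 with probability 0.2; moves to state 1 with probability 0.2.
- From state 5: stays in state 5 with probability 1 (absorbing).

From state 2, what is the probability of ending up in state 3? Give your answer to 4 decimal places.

Let h(s) be the probability of absorption at state 3 starting from transient state s. Then h(state 3) = 1 and h(state 5) = 0. By first-step analysis:
h(state 2) = 0.2·h(state 2) + 0.4·1 + 0.1·h(state 1) + 0.3·h(state 4)
h(state 1) = 0.2·h(state 2) + 0.1·1 + 0.3·h(state 1) + 0.2·h(state 4) + 0.2·0
h(state 4) = 0.2·h(state 2) + 0.1·1 + 0.2·h(state 1) + 0.3·h(state 4) + 0.2·0
Solving: h(state 2) = 0.7500, h(state 1) = 0.5000, h(state 4) = 0.5000.
Starting from state 2, the probability is 0.7500.

0.7500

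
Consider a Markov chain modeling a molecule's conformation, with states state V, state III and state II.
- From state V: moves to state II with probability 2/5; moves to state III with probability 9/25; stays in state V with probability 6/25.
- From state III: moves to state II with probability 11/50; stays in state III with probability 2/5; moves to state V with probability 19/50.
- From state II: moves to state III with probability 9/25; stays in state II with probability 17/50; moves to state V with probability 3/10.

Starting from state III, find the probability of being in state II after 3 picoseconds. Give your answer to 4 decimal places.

Propagate the distribution vector 3 picoseconds from state III.
After 0 picoseconds: (0.0000, 1.0000, 0.0000)
After 1 picosecond: (0.3800, 0.4000, 0.2200)
After 2 picoseconds: (0.3092, 0.3760, 0.3148)
After 3 picoseconds: (0.3115, 0.3750, 0.3134)
P(in state II after 3 picoseconds) = 0.3134

0.3134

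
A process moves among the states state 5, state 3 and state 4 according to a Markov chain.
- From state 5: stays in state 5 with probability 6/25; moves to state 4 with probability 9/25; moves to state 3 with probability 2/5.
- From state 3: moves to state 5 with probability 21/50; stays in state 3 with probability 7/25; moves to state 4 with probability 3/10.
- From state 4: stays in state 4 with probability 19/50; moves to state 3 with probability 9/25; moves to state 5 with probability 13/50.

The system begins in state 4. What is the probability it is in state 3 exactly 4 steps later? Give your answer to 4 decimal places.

0.3447

Propagate the distribution vector 4 steps from state 4.
After 0 steps: (0.0000, 0.0000, 1.0000)
After 1 step: (0.2600, 0.3600, 0.3800)
After 2 steps: (0.3124, 0.3416, 0.3460)
After 3 steps: (0.3084, 0.3452, 0.3464)
After 4 steps: (0.3091, 0.3447, 0.3462)
P(in state 3 after 4 steps) = 0.3447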